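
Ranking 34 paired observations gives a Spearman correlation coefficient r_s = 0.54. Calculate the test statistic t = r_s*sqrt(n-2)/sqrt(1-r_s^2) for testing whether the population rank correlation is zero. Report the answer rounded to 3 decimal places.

3.629

1 − r_s² = 1 − 0.2916 = 0.7084;  √(1−r_s²) = 0.841665
√(n−2) = √32 = 5.656854
t = r_s·√(n−2)/√(1−r_s²) = 0.54 · 5.656854 / 0.841665 = 3.629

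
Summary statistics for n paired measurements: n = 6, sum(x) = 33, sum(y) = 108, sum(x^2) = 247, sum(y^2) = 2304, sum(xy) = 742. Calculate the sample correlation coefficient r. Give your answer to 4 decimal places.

0.9638

S_xy = nΣxy − ΣxΣy = 6·742 − 33·108 = 4452 − 3564 = 888
S_xx = nΣx² − (Σx)² = 6·247 − 33² = 1482 − 1089 = 393
S_yy = nΣy² − (Σy)² = 6·2304 − 108² = 13824 − 11664 = 2160
r = S_xy / √(S_xx·S_yy) = 888 / √(393·2160) = 888 / √848880 = 888 / 921.3468 = 0.9638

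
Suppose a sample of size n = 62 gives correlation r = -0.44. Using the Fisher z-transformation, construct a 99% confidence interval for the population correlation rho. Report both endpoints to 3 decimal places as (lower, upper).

z_r = atanh(-0.44) = -0.472231;  SE = 1/√(n−3) = 1/√59 = 0.130189
z-limits: -0.472231 ± 2.576·0.130189 = -0.472231 ± 0.335367 = [-0.807598, -0.136864]
ρ-limits: (tanh -0.807598, tanh -0.136864) = (-0.668, -0.136)

(-0.668, -0.136)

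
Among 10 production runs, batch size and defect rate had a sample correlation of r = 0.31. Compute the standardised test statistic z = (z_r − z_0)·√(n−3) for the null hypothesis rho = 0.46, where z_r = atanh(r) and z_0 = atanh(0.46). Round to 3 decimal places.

-0.468

Fisher z: atanh(0.31) = 0.320545, atanh(0.46) = 0.497311
z = (z_r − z_0)·√(n−3) = (0.320545 − 0.497311)·√7 = -0.176766 · 2.645751 = -0.468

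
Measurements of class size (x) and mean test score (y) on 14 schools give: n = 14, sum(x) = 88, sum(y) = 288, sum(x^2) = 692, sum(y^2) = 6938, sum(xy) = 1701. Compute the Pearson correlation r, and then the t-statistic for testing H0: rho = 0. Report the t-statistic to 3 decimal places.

-1.055

Numerator: nΣxy − (Σx)(Σy) = 14·1701 − (88)(288) = -1530
Denominator: √[(nΣx²−(Σx)²)(nΣy²−(Σy)²)]
  nΣx²−(Σx)² = 14·692 − 7744 = 1944;  nΣy²−(Σy)² = 14·6938 − 82944 = 14188
  √(1944·14188) = √27581472 = 5251.8065
r = -1530 / 5251.8065 = -0.2913
t = r·√(n−2)/√(1−r²) = -0.2913·√12 / √(1−0.084856) = -1.009093 / 0.956632 = -1.055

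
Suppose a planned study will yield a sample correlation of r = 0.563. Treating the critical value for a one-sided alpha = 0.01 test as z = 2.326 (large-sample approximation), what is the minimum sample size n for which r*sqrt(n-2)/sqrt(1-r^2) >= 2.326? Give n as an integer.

14

Need r·√(n−2)/√(1−r²) ≥ 2.326
√(n−2) ≥ 2.326·√(1−0.316969) / 0.563 = 2.326·0.826457 / 0.563 = 3.4145
n−2 ≥ 11.6588  ⇒  n ≥ 13.6588
Smallest integer n = 14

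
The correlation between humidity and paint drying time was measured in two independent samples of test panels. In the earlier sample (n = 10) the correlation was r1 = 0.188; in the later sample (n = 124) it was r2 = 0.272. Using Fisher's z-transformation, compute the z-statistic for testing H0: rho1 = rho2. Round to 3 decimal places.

-0.228

z1 = atanh(0.188) = 0.190263,  z2 = atanh(0.272) = 0.279022
SE = √(1/(n1−3) + 1/(n2−3)) = √(1/7 + 1/121) = √(0.1428571 + 0.0082645) = √0.1511216 = 0.388744
z = (z1 − z2)/SE = (0.190263 − 0.279022) / 0.388744 = -0.088759 / 0.388744 = -0.228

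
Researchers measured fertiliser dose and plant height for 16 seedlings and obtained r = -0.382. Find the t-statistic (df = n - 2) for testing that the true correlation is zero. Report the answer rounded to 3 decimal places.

t = r·√(n−2) / √(1−r²) with r = -0.382, n = 16
  = -0.382·√14 / √(1 − 0.145924)
  = -0.382·3.741657 / 0.924162
  = -1.429313 / 0.924162 = -1.547

-1.547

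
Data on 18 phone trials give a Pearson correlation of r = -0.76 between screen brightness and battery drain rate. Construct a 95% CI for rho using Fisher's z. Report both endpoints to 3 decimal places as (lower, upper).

Fisher z: z_r = atanh(r) = ½·ln((1+(-0.76))/(1−(-0.76))) = -0.996215
SE(z) = 1/√(n−3) = 1/√15 = 0.258199
95% ⇒ z* = 1.960; margin = 1.960·0.258199 = 0.506070
CI on z-scale: (-1.502285, -0.490145)
Back-transform: tanh(-1.502285) = -0.905560, tanh(-0.490145) = -0.454332

(-0.906, -0.454)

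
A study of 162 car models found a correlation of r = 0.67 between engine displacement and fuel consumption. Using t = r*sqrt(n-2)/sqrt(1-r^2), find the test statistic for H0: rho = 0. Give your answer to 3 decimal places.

11.416

t = r·√(n−2) / √(1−r²) with r = 0.67, n = 162
  = 0.67·√160 / √(1 − 0.4489)
  = 0.67·12.649111 / 0.742361
  = 8.474904 / 0.742361 = 11.416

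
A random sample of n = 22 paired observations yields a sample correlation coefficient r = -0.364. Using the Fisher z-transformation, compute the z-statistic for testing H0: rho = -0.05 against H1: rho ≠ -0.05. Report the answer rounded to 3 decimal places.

Fisher z: atanh(-0.364) = -0.381489, atanh(-0.05) = -0.050042
z = (z_r − z_0)·√(n−3) = (-0.381489 − (-0.050042))·√19 = -0.331447 · 4.358899 = -1.445

-1.445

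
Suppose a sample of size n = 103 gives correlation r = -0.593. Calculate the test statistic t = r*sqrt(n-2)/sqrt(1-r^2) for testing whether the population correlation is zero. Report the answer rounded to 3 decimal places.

1 − r² = 1 − 0.351649 = 0.648351;  √(1−r²) = 0.805202
√(n−2) = √101 = 10.049876
t = r·√(n−2)/√(1−r²) = -0.593 · 10.049876 / 0.805202 = -7.401

-7.401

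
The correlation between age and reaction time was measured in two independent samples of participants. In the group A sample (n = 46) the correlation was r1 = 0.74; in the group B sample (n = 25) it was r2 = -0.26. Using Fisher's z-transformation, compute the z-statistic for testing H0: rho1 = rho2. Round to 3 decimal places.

4.641

z1 = atanh(0.74) = 0.950479,  z2 = atanh(-0.26) = -0.266108
SE = √(1/(n1−3) + 1/(n2−3)) = √(1/43 + 1/22) = √(0.0232558 + 0.0454545) = √0.0687103 = 0.262126
z = (z1 − z2)/SE = (0.950479 − (-0.266108)) / 0.262126 = 1.216587 / 0.262126 = 4.641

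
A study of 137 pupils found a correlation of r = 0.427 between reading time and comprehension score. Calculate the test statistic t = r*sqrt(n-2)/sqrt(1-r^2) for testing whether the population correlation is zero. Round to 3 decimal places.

t = r·√(n−2) / √(1−r²) with r = 0.427, n = 137
  = 0.427·√135 / √(1 − 0.182329)
  = 0.427·11.618950 / 0.904252
  = 4.961292 / 0.904252 = 5.487

5.487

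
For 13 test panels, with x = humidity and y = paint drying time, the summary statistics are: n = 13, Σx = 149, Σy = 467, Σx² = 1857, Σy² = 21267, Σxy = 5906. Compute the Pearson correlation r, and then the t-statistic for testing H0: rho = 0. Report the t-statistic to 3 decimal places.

S_xy = nΣxy − ΣxΣy = 13·5906 − 149·467 = 76778 − 69583 = 7195
S_xx = nΣx² − (Σx)² = 13·1857 − 149² = 24141 − 22201 = 1940
S_yy = nΣy² − (Σy)² = 13·21267 − 467² = 276471 − 218089 = 58382
r = S_xy / √(S_xx·S_yy) = 7195 / √(1940·58382) = 7195 / √113261080 = 7195 / 10642.4189 = 0.6761
t = r·√(n−2)/√(1−r²) = 0.6761·√11 / √(1−0.457111) = 2.242370 / 0.736810 = 3.043

3.043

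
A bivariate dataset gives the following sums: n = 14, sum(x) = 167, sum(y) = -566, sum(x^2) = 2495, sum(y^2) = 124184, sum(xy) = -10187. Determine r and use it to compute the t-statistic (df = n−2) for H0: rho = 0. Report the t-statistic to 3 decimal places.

Numerator: nΣxy − (Σx)(Σy) = 14·(-10187) − (167)(-566) = -48096
Denominator: √[(nΣx²−(Σx)²)(nΣy²−(Σy)²)]
  nΣx²−(Σx)² = 14·2495 − 27889 = 7041;  nΣy²−(Σy)² = 14·124184 − 320356 = 1418220
  √(7041·1418220) = √9985687020 = 99928.4095
r = -48096 / 99928.4095 = -0.4813
t = r·√(n−2)/√(1−r²) = -0.4813·√12 / √(1−0.231650) = -1.667272 / 0.876556 = -1.902

-1.902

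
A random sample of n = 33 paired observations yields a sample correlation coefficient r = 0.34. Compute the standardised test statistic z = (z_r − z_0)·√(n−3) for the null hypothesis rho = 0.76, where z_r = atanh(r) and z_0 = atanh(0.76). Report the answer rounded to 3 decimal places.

Fisher z: atanh(0.34) = 0.354093, atanh(0.76) = 0.996215
z = (z_r − z_0)·√(n−3) = (0.354093 − 0.996215)·√30 = -0.642122 · 5.477226 = -3.517

-3.517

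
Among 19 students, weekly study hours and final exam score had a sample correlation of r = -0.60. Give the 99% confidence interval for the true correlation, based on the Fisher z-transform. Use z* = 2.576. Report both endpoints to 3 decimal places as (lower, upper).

Fisher z: z_r = atanh(r) = ½·ln((1+(-0.60))/(1−(-0.60))) = -0.693147
SE(z) = 1/√(n−3) = 1/√16 = 0.250000
99% ⇒ z* = 2.576; margin = 2.576·0.250000 = 0.644000
CI on z-scale: (-1.337147, -0.049147)
Back-transform: tanh(-1.337147) = -0.870985, tanh(-0.049147) = -0.049107

(-0.871, -0.049)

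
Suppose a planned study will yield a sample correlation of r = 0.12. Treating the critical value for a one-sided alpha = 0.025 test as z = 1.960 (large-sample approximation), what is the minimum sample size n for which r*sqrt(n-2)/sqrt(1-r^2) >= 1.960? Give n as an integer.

Need r·√(n−2)/√(1−r²) ≥ 1.960
√(n−2) ≥ 1.960·√(1−0.0144) / 0.12 = 1.960·0.992774 / 0.12 = 16.2153
n−2 ≥ 262.9360  ⇒  n ≥ 264.9360
Smallest integer n = 265

265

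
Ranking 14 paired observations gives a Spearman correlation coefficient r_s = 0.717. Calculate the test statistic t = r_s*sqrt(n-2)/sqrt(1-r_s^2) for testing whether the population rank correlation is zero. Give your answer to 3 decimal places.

3.563

1 − r_s² = 1 − 0.514089 = 0.485911;  √(1−r_s²) = 0.697073
√(n−2) = √12 = 3.464102
t = r_s·√(n−2)/√(1−r_s²) = 0.717 · 3.464102 / 0.697073 = 3.563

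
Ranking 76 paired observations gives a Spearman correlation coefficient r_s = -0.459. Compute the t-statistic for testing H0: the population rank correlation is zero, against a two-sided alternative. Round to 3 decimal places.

-4.444

t = r_s·√(n−2) / √(1−r_s²) with r_s = -0.459, n = 76
  = -0.459·√74 / √(1 − 0.210681)
  = -0.459·8.602325 / 0.888436
  = -3.948467 / 0.888436 = -4.444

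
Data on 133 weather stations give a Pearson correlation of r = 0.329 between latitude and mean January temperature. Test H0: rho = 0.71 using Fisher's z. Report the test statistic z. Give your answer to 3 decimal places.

-6.219

Fisher z: atanh(0.329) = 0.341706, atanh(0.71) = 0.887184
z = (z_r − z_0)·√(n−3) = (0.341706 − 0.887184)·√130 = -0.545478 · 11.401754 = -6.219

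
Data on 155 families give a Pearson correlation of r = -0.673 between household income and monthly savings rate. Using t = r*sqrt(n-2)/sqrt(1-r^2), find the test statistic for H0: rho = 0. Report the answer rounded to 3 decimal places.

-11.255

1 − r² = 1 − 0.452929 = 0.547071;  √(1−r²) = 0.739642
√(n−2) = √153 = 12.369317
t = r·√(n−2)/√(1−r²) = -0.673 · 12.369317 / 0.739642 = -11.255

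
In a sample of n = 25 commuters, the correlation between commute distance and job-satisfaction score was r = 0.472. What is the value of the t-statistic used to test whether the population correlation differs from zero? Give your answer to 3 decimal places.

t = r·√(n−2) / √(1−r²) with r = 0.472, n = 25
  = 0.472·√23 / √(1 − 0.222784)
  = 0.472·4.795832 / 0.881599
  = 2.263633 / 0.881599 = 2.568

2.568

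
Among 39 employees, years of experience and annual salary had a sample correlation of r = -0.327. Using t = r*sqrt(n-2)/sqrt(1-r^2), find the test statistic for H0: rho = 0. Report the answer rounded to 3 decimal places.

-2.105

t = r·√(n−2) / √(1−r²) with r = -0.327, n = 39
  = -0.327·√37 / √(1 − 0.106929)
  = -0.327·6.082763 / 0.945024
  = -1.989064 / 0.945024 = -2.105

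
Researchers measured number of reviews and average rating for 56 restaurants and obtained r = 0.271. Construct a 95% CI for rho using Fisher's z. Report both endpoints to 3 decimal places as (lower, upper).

(0.009, 0.498)

z_r = atanh(0.271) = 0.277943;  SE = 1/√(n−3) = 1/√53 = 0.137361
z-limits: 0.277943 ± 1.960·0.137361 = 0.277943 ± 0.269228 = [0.008715, 0.547171]
ρ-limits: (tanh 0.008715, tanh 0.547171) = (0.009, 0.498)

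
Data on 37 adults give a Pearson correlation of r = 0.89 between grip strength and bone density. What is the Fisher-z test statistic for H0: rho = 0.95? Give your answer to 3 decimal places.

Fisher z: atanh(0.89) = 1.421926, atanh(0.95) = 1.831781
z = (z_r − z_0)·√(n−3) = (1.421926 − 1.831781)·√34 = -0.409855 · 5.830952 = -2.390

-2.390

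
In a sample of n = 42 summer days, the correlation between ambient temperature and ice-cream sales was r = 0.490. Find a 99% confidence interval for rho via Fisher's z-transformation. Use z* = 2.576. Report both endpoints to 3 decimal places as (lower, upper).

Fisher z: z_r = atanh(r) = ½·ln((1+0.490)/(1−0.490)) = 0.536060
SE(z) = 1/√(n−3) = 1/√39 = 0.160128
99% ⇒ z* = 2.576; margin = 2.576·0.160128 = 0.412490
CI on z-scale: (0.123570, 0.948550)
Back-transform: tanh(0.123570) = 0.122945, tanh(0.948550) = 0.739126

(0.123, 0.739)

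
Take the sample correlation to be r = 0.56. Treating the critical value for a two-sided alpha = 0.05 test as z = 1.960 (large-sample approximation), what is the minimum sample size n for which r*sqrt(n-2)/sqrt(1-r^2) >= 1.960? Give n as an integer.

r√(n−2)/√(1−r²) ≥ 1.960  ⇔  n−2 ≥ (1.960)²·(1−r²)/r²
(1−r²)/r² = (1−0.3136)/0.3136 = 2.1888
n ≥ 2 + 3.8416·2.1888 = 2 + 8.4085 = 10.4085
⌈10.4085⌉ = 11

11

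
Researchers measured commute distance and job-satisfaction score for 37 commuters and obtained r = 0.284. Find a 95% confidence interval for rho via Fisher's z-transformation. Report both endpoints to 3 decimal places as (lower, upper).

z_r = atanh(0.284) = 0.292028;  SE = 1/√(n−3) = 1/√34 = 0.171499
z-limits: 0.292028 ± 1.960·0.171499 = 0.292028 ± 0.336138 = [-0.044110, 0.628166]
ρ-limits: (tanh -0.044110, tanh 0.628166) = (-0.044, 0.557)

(-0.044, 0.557)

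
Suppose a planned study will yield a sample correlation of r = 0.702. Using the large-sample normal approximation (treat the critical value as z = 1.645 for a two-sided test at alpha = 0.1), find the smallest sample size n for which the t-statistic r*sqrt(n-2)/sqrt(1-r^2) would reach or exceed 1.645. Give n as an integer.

5

r√(n−2)/√(1−r²) ≥ 1.645  ⇔  n−2 ≥ (1.645)²·(1−r²)/r²
(1−r²)/r² = (1−0.492804)/0.492804 = 1.0292
n ≥ 2 + 2.706025·1.0292 = 2 + 2.7850 = 4.7850
⌈4.7850⌉ = 5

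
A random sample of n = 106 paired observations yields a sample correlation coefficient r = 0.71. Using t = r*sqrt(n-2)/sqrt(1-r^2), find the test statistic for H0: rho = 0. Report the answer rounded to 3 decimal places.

1 − r² = 1 − 0.5041 = 0.4959;  √(1−r²) = 0.704202
√(n−2) = √104 = 10.198039
t = r·√(n−2)/√(1−r²) = 0.71 · 10.198039 / 0.704202 = 10.282

10.282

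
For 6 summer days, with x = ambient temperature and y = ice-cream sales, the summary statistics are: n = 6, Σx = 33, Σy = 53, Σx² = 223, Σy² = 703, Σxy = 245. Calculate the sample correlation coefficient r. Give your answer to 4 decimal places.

S_xy = nΣxy − ΣxΣy = 6·245 − 33·53 = 1470 − 1749 = -279
S_xx = nΣx² − (Σx)² = 6·223 − 33² = 1338 − 1089 = 249
S_yy = nΣy² − (Σy)² = 6·703 − 53² = 4218 − 2809 = 1409
r = S_xy / √(S_xx·S_yy) = -279 / √(249·1409) = -279 / √350841 = -279 / 592.3183 = -0.4710

-0.4710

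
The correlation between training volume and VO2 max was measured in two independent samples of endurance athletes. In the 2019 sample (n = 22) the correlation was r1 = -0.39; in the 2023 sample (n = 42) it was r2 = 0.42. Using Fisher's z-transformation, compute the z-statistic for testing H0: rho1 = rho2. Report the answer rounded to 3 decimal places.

Fisher z-transforms: z1 = atanh(-0.39) = -0.411800, z2 = atanh(0.42) = 0.447692; difference d = -0.859492
Var(d) = 1/19 + 1/39 = 0.0526316 + 0.0256410 = 0.0782726
z = d/√Var(d) = -0.859492 / √0.0782726 = -0.859492 / 0.279772 = -3.072

-3.072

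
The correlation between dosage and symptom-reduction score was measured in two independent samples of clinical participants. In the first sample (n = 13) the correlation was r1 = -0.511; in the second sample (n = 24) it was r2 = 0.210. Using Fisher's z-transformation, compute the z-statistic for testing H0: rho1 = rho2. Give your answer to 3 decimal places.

-2.023

Fisher z-transforms: z1 = atanh(-0.511) = -0.564082, z2 = atanh(0.210) = 0.213171; difference d = -0.777253
Var(d) = 1/10 + 1/21 = 0.1000000 + 0.0476190 = 0.1476190
z = d/√Var(d) = -0.777253 / √0.1476190 = -0.777253 / 0.384212 = -2.023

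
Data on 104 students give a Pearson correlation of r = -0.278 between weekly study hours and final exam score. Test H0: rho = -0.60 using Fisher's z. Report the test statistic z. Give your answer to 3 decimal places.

z_r = atanh(-0.278) = -0.285513,  z_0 = atanh(-0.60) = -0.693147
SE = 1/√(n−3) = 1/√101 = 0.099504
z = (z_r − z_0)/SE = (-0.285513 − (-0.693147)) / 0.099504 = 0.407634 / 0.099504 = 4.097

4.097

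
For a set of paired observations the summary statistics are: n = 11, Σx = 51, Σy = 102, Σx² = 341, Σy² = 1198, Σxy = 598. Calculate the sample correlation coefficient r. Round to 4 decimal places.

Numerator: nΣxy − (Σx)(Σy) = 11·598 − (51)(102) = 1376
Denominator: √[(nΣx²−(Σx)²)(nΣy²−(Σy)²)]
  nΣx²−(Σx)² = 11·341 − 2601 = 1150;  nΣy²−(Σy)² = 11·1198 − 10404 = 2774
  √(1150·2774) = √3190100 = 1786.0851
r = 1376 / 1786.0851 = 0.7704

0.7704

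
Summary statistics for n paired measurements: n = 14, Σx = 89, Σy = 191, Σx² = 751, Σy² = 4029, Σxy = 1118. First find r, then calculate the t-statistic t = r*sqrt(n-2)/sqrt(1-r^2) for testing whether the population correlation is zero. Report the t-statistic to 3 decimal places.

-0.661

Numerator: nΣxy − (Σx)(Σy) = 14·1118 − (89)(191) = -1347
Denominator: √[(nΣx²−(Σx)²)(nΣy²−(Σy)²)]
  nΣx²−(Σx)² = 14·751 − 7921 = 2593;  nΣy²−(Σy)² = 14·4029 − 36481 = 19925
  √(2593·19925) = √51665525 = 7187.8735
r = -1347 / 7187.8735 = -0.1874
t = r·√(n−2)/√(1−r²) = -0.1874·√12 / √(1−0.035119) = -0.649173 / 0.982284 = -0.661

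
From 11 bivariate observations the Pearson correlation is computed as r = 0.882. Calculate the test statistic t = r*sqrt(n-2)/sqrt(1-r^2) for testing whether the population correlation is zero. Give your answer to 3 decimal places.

5.615

1 − r² = 1 − 0.777924 = 0.222076;  √(1−r²) = 0.471249
√(n−2) = √9 = 3.000000
t = r·√(n−2)/√(1−r²) = 0.882 · 3.000000 / 0.471249 = 5.615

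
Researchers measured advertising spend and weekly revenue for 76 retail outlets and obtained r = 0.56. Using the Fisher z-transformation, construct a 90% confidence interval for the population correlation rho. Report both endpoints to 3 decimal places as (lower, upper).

(0.414, 0.678)

Fisher z: z_r = atanh(r) = ½·ln((1+0.56)/(1−0.56)) = 0.632833
SE(z) = 1/√(n−3) = 1/√73 = 0.117041
90% ⇒ z* = 1.645; margin = 1.645·0.117041 = 0.192532
CI on z-scale: (0.440301, 0.825365)
Back-transform: tanh(0.440301) = 0.413894, tanh(0.825365) = 0.677979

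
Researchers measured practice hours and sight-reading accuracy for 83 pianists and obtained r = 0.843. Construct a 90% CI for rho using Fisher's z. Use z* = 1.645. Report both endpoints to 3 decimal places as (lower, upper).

(0.781, 0.889)

Fisher z: z_r = atanh(r) = ½·ln((1+0.843)/(1−0.843)) = 1.231452
SE(z) = 1/√(n−3) = 1/√80 = 0.111803
90% ⇒ z* = 1.645; margin = 1.645·0.111803 = 0.183916
CI on z-scale: (1.047536, 1.415368)
Back-transform: tanh(1.047536) = 0.780847, tanh(1.415368) = 0.888629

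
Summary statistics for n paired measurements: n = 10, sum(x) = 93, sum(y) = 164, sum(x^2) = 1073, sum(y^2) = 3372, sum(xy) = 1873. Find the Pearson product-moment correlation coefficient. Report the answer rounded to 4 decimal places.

0.9229

Numerator: nΣxy − (Σx)(Σy) = 10·1873 − (93)(164) = 3478
Denominator: √[(nΣx²−(Σx)²)(nΣy²−(Σy)²)]
  nΣx²−(Σx)² = 10·1073 − 8649 = 2081;  nΣy²−(Σy)² = 10·3372 − 26896 = 6824
  √(2081·6824) = √14200744 = 3768.3875
r = 3478 / 3768.3875 = 0.9229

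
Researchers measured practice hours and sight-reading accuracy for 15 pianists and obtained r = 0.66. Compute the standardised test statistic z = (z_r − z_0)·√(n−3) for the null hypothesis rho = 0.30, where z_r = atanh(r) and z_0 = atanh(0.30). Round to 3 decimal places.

1.674

Fisher z: atanh(0.66) = 0.792814, atanh(0.30) = 0.309520
z = (z_r − z_0)·√(n−3) = (0.792814 − 0.309520)·√12 = 0.483294 · 3.464102 = 1.674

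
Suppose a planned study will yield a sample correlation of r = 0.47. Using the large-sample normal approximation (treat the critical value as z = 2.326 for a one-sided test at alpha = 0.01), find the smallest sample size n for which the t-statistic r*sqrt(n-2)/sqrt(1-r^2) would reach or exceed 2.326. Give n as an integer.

r√(n−2)/√(1−r²) ≥ 2.326  ⇔  n−2 ≥ (2.326)²·(1−r²)/r²
(1−r²)/r² = (1−0.2209)/0.2209 = 3.5269
n ≥ 2 + 5.410276·3.5269 = 2 + 19.0815 = 21.0815
⌈21.0815⌉ = 22

22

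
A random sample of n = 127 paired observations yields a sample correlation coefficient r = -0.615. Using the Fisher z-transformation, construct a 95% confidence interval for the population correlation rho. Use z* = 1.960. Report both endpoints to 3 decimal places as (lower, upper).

Fisher z: z_r = atanh(r) = ½·ln((1+(-0.615))/(1−(-0.615))) = -0.716923
SE(z) = 1/√(n−3) = 1/√124 = 0.089803
95% ⇒ z* = 1.960; margin = 1.960·0.089803 = 0.176014
CI on z-scale: (-0.892937, -0.540909)
Back-transform: tanh(-0.892937) = -0.712841, tanh(-0.540909) = -0.493676

(-0.713, -0.494)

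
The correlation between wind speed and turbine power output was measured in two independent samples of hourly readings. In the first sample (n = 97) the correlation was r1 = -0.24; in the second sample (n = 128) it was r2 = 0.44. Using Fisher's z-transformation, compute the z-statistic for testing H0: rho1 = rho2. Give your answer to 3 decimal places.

-5.252

Fisher z-transforms: z1 = atanh(-0.24) = -0.244774, z2 = atanh(0.44) = 0.472231; difference d = -0.717005
Var(d) = 1/94 + 1/125 = 0.0106383 + 0.0080000 = 0.0186383
z = d/√Var(d) = -0.717005 / √0.0186383 = -0.717005 / 0.136522 = -5.252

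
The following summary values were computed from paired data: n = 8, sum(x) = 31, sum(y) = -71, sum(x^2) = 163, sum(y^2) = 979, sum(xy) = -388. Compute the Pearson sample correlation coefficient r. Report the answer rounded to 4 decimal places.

Numerator: nΣxy − (Σx)(Σy) = 8·(-388) − (31)(-71) = -903
Denominator: √[(nΣx²−(Σx)²)(nΣy²−(Σy)²)]
  nΣx²−(Σx)² = 8·163 − 961 = 343;  nΣy²−(Σy)² = 8·979 − 5041 = 2791
  √(343·2791) = √957313 = 978.4237
r = -903 / 978.4237 = -0.9229

-0.9229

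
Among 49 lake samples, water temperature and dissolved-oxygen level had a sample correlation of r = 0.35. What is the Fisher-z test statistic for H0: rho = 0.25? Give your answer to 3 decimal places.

z_r = atanh(0.35) = 0.365444,  z_0 = atanh(0.25) = 0.255413
SE = 1/√(n−3) = 1/√46 = 0.147442
z = (z_r − z_0)/SE = (0.365444 − 0.255413) / 0.147442 = 0.110031 / 0.147442 = 0.746

0.746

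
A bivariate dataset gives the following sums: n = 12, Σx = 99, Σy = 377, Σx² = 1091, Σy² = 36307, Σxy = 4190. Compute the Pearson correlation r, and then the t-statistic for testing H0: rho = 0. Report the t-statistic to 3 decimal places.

S_xy = nΣxy − ΣxΣy = 12·4190 − 99·377 = 50280 − 37323 = 12957
S_xx = nΣx² − (Σx)² = 12·1091 − 99² = 13092 − 9801 = 3291
S_yy = nΣy² − (Σy)² = 12·36307 − 377² = 435684 − 142129 = 293555
r = S_xy / √(S_xx·S_yy) = 12957 / √(3291·293555) = 12957 / √966089505 = 12957 / 31081.9804 = 0.4169
t = r·√(n−2)/√(1−r²) = 0.4169·√10 / √(1−0.173806) = 1.318354 / 0.908952 = 1.450

1.450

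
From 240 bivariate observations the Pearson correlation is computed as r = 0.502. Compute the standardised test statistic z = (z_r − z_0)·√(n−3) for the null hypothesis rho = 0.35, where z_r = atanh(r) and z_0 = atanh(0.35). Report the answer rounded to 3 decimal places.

Fisher z: atanh(0.502) = 0.551976, atanh(0.35) = 0.365444
z = (z_r − z_0)·√(n−3) = (0.551976 − 0.365444)·√237 = 0.186532 · 15.394804 = 2.872

2.872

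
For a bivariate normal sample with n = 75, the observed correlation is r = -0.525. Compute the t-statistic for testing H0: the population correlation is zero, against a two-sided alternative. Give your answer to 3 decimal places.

t = r·√(n−2) / √(1−r²) with r = -0.525, n = 75
  = -0.525·√73 / √(1 − 0.275625)
  = -0.525·8.544004 / 0.851102
  = -4.485602 / 0.851102 = -5.270

-5.270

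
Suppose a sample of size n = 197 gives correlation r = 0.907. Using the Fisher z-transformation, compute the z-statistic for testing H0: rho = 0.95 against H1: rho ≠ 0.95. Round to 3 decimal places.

-4.477

Fisher z: atanh(0.907) = 1.510344, atanh(0.95) = 1.831781
z = (z_r − z_0)·√(n−3) = (1.510344 − 1.831781)·√194 = -0.321437 · 13.928388 = -4.477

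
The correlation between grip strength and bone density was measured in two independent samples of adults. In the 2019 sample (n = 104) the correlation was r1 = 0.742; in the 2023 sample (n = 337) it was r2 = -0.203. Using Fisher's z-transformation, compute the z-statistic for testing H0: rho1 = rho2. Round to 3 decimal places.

10.222

Fisher z-transforms: z1 = atanh(0.742) = 0.954915, z2 = atanh(-0.203) = -0.205860; difference d = 1.160775
Var(d) = 1/101 + 1/334 = 0.0099010 + 0.0029940 = 0.0128950
z = d/√Var(d) = 1.160775 / √0.0128950 = 1.160775 / 0.113556 = 10.222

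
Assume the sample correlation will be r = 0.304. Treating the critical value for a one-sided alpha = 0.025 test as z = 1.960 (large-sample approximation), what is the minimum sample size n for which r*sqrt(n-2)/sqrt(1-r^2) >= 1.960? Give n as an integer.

40

Need r·√(n−2)/√(1−r²) ≥ 1.960
√(n−2) ≥ 1.960·√(1−0.092416) / 0.304 = 1.960·0.952672 / 0.304 = 6.1422
n−2 ≥ 37.7266  ⇒  n ≥ 39.7266
Smallest integer n = 40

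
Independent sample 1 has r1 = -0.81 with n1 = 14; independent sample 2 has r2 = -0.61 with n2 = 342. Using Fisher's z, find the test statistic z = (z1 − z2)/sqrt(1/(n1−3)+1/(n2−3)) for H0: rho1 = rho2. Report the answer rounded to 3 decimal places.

z1 = atanh(-0.81) = -1.127029,  z2 = atanh(-0.61) = -0.708921
SE = √(1/(n1−3) + 1/(n2−3)) = √(1/11 + 1/339) = √(0.0909091 + 0.0029499) = √0.0938590 = 0.306364
z = (z1 − z2)/SE = (-1.127029 − (-0.708921)) / 0.306364 = -0.418108 / 0.306364 = -1.365

-1.365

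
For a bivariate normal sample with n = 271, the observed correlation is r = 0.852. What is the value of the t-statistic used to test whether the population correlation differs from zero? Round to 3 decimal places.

t = r·√(n−2) / √(1−r²) with r = 0.852, n = 271
  = 0.852·√269 / √(1 − 0.725904)
  = 0.852·16.401219 / 0.523542
  = 13.973839 / 0.523542 = 26.691

26.691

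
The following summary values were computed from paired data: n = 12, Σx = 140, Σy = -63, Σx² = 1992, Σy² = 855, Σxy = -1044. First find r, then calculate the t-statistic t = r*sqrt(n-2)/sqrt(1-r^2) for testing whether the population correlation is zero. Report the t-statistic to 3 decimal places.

Numerator: nΣxy − (Σx)(Σy) = 12·(-1044) − (140)(-63) = -3708
Denominator: √[(nΣx²−(Σx)²)(nΣy²−(Σy)²)]
  nΣx²−(Σx)² = 12·1992 − 19600 = 4304;  nΣy²−(Σy)² = 12·855 − 3969 = 6291
  √(4304·6291) = √27076464 = 5203.5050
r = -3708 / 5203.5050 = -0.7126
t = r·√(n−2)/√(1−r²) = -0.7126·√10 / √(1−0.507799) = -2.253439 / 0.701570 = -3.212

-3.212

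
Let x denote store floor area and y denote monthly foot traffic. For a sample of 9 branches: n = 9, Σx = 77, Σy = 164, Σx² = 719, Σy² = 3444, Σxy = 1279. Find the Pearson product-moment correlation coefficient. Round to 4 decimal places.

S_xy = nΣxy − ΣxΣy = 9·1279 − 77·164 = 11511 − 12628 = -1117
S_xx = nΣx² − (Σx)² = 9·719 − 77² = 6471 − 5929 = 542
S_yy = nΣy² − (Σy)² = 9·3444 − 164² = 30996 − 26896 = 4100
r = S_xy / √(S_xx·S_yy) = -1117 / √(542·4100) = -1117 / √2222200 = -1117 / 1490.7045 = -0.7493

-0.7493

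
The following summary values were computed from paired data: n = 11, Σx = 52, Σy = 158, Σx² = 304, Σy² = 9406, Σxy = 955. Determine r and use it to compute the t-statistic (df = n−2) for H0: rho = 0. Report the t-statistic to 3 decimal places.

1.024

S_xy = nΣxy − ΣxΣy = 11·955 − 52·158 = 10505 − 8216 = 2289
S_xx = nΣx² − (Σx)² = 11·304 − 52² = 3344 − 2704 = 640
S_yy = nΣy² − (Σy)² = 11·9406 − 158² = 103466 − 24964 = 78502
r = S_xy / √(S_xx·S_yy) = 2289 / √(640·78502) = 2289 / √50241280 = 2289 / 7088.1084 = 0.3229
t = r·√(n−2)/√(1−r²) = 0.3229·√9 / √(1−0.104264) = 0.968700 / 0.946433 = 1.024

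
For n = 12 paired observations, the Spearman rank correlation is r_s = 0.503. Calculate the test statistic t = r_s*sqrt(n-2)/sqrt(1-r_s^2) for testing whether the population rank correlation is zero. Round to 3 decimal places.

t = r_s·√(n−2) / √(1−r_s²) with r_s = 0.503, n = 12
  = 0.503·√10 / √(1 − 0.253009)
  = 0.503·3.162278 / 0.864286
  = 1.590626 / 0.864286 = 1.840

1.840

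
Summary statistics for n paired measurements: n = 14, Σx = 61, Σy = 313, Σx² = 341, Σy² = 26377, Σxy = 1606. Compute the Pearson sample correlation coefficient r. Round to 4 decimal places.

Numerator: nΣxy − (Σx)(Σy) = 14·1606 − (61)(313) = 3391
Denominator: √[(nΣx²−(Σx)²)(nΣy²−(Σy)²)]
  nΣx²−(Σx)² = 14·341 − 3721 = 1053;  nΣy²−(Σy)² = 14·26377 − 97969 = 271309
  √(1053·271309) = √285688377 = 16902.3187
r = 3391 / 16902.3187 = 0.2006

0.2006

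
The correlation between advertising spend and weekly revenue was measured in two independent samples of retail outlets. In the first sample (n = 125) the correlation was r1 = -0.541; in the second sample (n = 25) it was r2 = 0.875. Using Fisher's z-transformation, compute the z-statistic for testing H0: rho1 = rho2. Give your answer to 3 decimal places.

z1 = atanh(-0.541) = -0.605568,  z2 = atanh(0.875) = 1.354025
SE = √(1/(n1−3) + 1/(n2−3)) = √(1/122 + 1/22) = √(0.0081967 + 0.0454545) = √0.0536512 = 0.231627
z = (z1 − z2)/SE = (-0.605568 − 1.354025) / 0.231627 = -1.959593 / 0.231627 = -8.460

-8.460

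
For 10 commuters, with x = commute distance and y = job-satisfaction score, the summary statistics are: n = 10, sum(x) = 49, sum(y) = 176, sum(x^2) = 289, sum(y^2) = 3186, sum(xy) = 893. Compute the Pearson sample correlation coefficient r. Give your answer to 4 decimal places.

Numerator: nΣxy − (Σx)(Σy) = 10·893 − (49)(176) = 306
Denominator: √[(nΣx²−(Σx)²)(nΣy²−(Σy)²)]
  nΣx²−(Σx)² = 10·289 − 2401 = 489;  nΣy²−(Σy)² = 10·3186 − 30976 = 884
  √(489·884) = √432276 = 657.4770
r = 306 / 657.4770 = 0.4654

0.4654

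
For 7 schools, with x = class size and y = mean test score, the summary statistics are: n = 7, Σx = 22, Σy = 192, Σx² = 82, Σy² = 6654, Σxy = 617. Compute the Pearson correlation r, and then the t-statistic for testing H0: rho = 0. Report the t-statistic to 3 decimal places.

Numerator: nΣxy − (Σx)(Σy) = 7·617 − (22)(192) = 95
Denominator: √[(nΣx²−(Σx)²)(nΣy²−(Σy)²)]
  nΣx²−(Σx)² = 7·82 − 484 = 90;  nΣy²−(Σy)² = 7·6654 − 36864 = 9714
  √(90·9714) = √874260 = 935.0187
r = 95 / 935.0187 = 0.1016
t = r·√(n−2)/√(1−r²) = 0.1016·√5 / √(1−0.010323) = 0.227185 / 0.994825 = 0.228

0.228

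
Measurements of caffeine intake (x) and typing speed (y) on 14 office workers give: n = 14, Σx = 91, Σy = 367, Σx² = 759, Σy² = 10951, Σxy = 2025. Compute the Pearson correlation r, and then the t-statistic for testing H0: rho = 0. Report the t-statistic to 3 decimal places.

-4.098

S_xy = nΣxy − ΣxΣy = 14·2025 − 91·367 = 28350 − 33397 = -5047
S_xx = nΣx² − (Σx)² = 14·759 − 91² = 10626 − 8281 = 2345
S_yy = nΣy² − (Σy)² = 14·10951 − 367² = 153314 − 134689 = 18625
r = S_xy / √(S_xx·S_yy) = -5047 / √(2345·18625) = -5047 / √43675625 = -5047 / 6608.7537 = -0.7637
t = r·√(n−2)/√(1−r²) = -0.7637·√12 / √(1−0.583238) = -2.645534 / 0.645571 = -4.098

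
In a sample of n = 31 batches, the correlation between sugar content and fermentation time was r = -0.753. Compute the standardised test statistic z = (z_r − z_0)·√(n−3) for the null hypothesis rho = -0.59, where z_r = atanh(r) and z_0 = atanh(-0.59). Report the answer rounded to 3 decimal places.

Fisher z: atanh(-0.753) = -0.979848, atanh(-0.59) = -0.677666
z = (z_r − z_0)·√(n−3) = (-0.979848 − (-0.677666))·√28 = -0.302182 · 5.291503 = -1.599

-1.599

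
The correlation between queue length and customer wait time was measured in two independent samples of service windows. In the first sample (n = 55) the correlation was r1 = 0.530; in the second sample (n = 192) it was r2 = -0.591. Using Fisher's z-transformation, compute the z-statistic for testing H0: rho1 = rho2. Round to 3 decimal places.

8.106

Fisher z-transforms: z1 = atanh(0.530) = 0.590145, z2 = atanh(-0.591) = -0.679201; difference d = 1.269346
Var(d) = 1/52 + 1/189 = 0.0192308 + 0.0052910 = 0.0245218
z = d/√Var(d) = 1.269346 / √0.0245218 = 1.269346 / 0.156594 = 8.106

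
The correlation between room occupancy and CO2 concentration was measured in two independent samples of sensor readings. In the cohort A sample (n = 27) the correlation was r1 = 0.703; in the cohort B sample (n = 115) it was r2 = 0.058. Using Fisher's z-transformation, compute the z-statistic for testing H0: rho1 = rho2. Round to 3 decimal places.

3.624

Fisher z-transforms: z1 = atanh(0.703) = 0.873207, z2 = atanh(0.058) = 0.058065; difference d = 0.815142
Var(d) = 1/24 + 1/112 = 0.0416667 + 0.0089286 = 0.0505953
z = d/√Var(d) = 0.815142 / √0.0505953 = 0.815142 / 0.224934 = 3.624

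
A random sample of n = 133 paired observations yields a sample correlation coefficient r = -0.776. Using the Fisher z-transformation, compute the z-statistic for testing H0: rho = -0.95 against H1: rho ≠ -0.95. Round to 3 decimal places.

9.082

z_r = atanh(-0.776) = -1.035236,  z_0 = atanh(-0.95) = -1.831781
SE = 1/√(n−3) = 1/√130 = 0.087706
z = (z_r − z_0)/SE = (-1.035236 − (-1.831781)) / 0.087706 = 0.796545 / 0.087706 = 9.082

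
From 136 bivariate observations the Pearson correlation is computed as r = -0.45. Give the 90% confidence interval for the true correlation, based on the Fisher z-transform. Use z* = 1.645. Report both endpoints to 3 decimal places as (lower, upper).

(-0.556, -0.329)

z_r = atanh(-0.45) = -0.484700;  SE = 1/√(n−3) = 1/√133 = 0.086711
z-limits: -0.484700 ± 1.645·0.086711 = -0.484700 ± 0.142640 = [-0.627340, -0.342060]
ρ-limits: (tanh -0.627340, tanh -0.342060) = (-0.556, -0.329)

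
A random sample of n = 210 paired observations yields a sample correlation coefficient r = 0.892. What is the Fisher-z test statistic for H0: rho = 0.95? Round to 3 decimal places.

z_r = atanh(0.892) = 1.431629,  z_0 = atanh(0.95) = 1.831781
SE = 1/√(n−3) = 1/√207 = 0.069505
z = (z_r − z_0)/SE = (1.431629 − 1.831781) / 0.069505 = -0.400152 / 0.069505 = -5.757

-5.757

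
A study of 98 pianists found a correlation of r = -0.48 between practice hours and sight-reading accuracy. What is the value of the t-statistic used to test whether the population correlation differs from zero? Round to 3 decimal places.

t = r·√(n−2) / √(1−r²) with r = -0.48, n = 98
  = -0.48·√96 / √(1 − 0.2304)
  = -0.48·9.797959 / 0.877268
  = -4.703020 / 0.877268 = -5.361

-5.361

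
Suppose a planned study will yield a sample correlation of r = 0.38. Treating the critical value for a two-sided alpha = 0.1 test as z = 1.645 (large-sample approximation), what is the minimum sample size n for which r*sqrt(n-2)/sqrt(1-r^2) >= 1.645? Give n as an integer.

Need r·√(n−2)/√(1−r²) ≥ 1.645
√(n−2) ≥ 1.645·√(1−0.1444) / 0.38 = 1.645·0.924986 / 0.38 = 4.0042
n−2 ≥ 16.0336  ⇒  n ≥ 18.0336
Smallest integer n = 19

19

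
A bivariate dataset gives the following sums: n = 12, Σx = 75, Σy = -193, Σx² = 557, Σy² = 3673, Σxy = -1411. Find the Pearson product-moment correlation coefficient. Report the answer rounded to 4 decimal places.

-0.9138

Numerator: nΣxy − (Σx)(Σy) = 12·(-1411) − (75)(-193) = -2457
Denominator: √[(nΣx²−(Σx)²)(nΣy²−(Σy)²)]
  nΣx²−(Σx)² = 12·557 − 5625 = 1059;  nΣy²−(Σy)² = 12·3673 − 37249 = 6827
  √(1059·6827) = √7229793 = 2688.8274
r = -2457 / 2688.8274 = -0.9138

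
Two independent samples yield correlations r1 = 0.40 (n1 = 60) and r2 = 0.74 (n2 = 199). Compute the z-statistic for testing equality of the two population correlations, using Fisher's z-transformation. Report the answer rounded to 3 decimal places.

z1 = atanh(0.40) = 0.423649,  z2 = atanh(0.74) = 0.950479
SE = √(1/(n1−3) + 1/(n2−3)) = √(1/57 + 1/196) = √(0.0175439 + 0.0051020) = √0.0226459 = 0.150486
z = (z1 − z2)/SE = (0.423649 − 0.950479) / 0.150486 = -0.526830 / 0.150486 = -3.501

-3.501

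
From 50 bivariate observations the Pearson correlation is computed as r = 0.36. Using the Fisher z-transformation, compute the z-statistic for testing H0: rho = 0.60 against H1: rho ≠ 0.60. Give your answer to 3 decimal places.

-2.168

z_r = atanh(0.36) = 0.376886,  z_0 = atanh(0.60) = 0.693147
SE = 1/√(n−3) = 1/√47 = 0.145865
z = (z_r − z_0)/SE = (0.376886 − 0.693147) / 0.145865 = -0.316261 / 0.145865 = -2.168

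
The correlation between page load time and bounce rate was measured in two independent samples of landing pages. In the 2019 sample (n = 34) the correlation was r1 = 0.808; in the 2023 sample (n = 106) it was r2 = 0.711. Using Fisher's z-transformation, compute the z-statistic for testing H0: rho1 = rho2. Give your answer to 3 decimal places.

1.133

Fisher z-transforms: z1 = atanh(0.808) = 1.121241, z2 = atanh(0.711) = 0.889203; difference d = 0.232038
Var(d) = 1/31 + 1/103 = 0.0322581 + 0.0097087 = 0.0419668
z = d/√Var(d) = 0.232038 / √0.0419668 = 0.232038 / 0.204858 = 1.133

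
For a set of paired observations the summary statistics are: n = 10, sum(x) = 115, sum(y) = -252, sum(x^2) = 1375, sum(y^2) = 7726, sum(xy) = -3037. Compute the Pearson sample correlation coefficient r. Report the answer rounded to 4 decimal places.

Numerator: nΣxy − (Σx)(Σy) = 10·(-3037) − (115)(-252) = -1390
Denominator: √[(nΣx²−(Σx)²)(nΣy²−(Σy)²)]
  nΣx²−(Σx)² = 10·1375 − 13225 = 525;  nΣy²−(Σy)² = 10·7726 − 63504 = 13756
  √(525·13756) = √7221900 = 2687.3593
r = -1390 / 2687.3593 = -0.5172

-0.5172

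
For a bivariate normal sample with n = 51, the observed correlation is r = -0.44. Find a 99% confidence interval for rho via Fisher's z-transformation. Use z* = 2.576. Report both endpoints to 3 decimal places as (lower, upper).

(-0.688, -0.100)

z_r = atanh(-0.44) = -0.472231;  SE = 1/√(n−3) = 1/√48 = 0.144338
z-limits: -0.472231 ± 2.576·0.144338 = -0.472231 ± 0.371815 = [-0.844046, -0.100416]
ρ-limits: (tanh -0.844046, tanh -0.100416) = (-0.688, -0.100)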